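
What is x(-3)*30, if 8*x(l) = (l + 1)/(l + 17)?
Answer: -15/28 ≈ -0.53571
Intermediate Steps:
x(l) = (1 + l)/(8*(17 + l)) (x(l) = ((l + 1)/(l + 17))/8 = ((1 + l)/(17 + l))/8 = (1 + l)/(8*(17 + l)))
x(-3)*30 = ((1 - 3)/(8*(17 - 3)))*30 = ((⅛)*(-2)/14)*30 = ((⅛)*(1/14)*(-2))*30 = -1/56*30 = -15/28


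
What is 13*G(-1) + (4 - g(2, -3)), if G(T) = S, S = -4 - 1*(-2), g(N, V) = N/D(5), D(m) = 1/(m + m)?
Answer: -42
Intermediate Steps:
D(m) = 1/(2*m)
g(N, V) = 10*N (g(N, V) = N/(((½)/5)) = N/(((½)*(⅕))) = N/(⅒) = N*10 = 10*N)
S = -2 (S = -4 + 2 = -2)
G(T) = -2
13*G(-1) + (4 - g(2, -3)) = 13*(-2) + (4 - 10*2) = -26 + (4 - 1*20) = -26 + (4 - 20) = -26 - 16 = -42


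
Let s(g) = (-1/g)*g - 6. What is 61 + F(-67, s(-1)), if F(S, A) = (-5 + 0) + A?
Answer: 49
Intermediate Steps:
s(g) = -7 (s(g) = -1 - 6 = -7)
F(S, A) = -5 + A
61 + F(-67, s(-1)) = 61 + (-5 - 7) = 61 - 12 = 49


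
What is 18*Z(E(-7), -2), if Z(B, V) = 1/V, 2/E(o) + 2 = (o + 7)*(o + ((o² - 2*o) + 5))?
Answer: -9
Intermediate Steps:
E(o) = 2/(-2 + (7 + o)*(5 + o² - o)) (E(o) = 2/(-2 + (o + 7)*(o + ((o² - 2*o) + 5))) = 2/(-2 + (7 + o)*(o + (5 + o² - 2*o))) = 2/(-2 + (7 + o)*(5 + o² - o)))
18*Z(E(-7), -2) = 18/(-2) = 18*(-½) = -9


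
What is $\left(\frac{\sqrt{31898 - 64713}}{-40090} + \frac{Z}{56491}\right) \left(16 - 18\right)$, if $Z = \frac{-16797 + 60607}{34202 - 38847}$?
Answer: $\frac{17524}{52480139} + \frac{i \sqrt{32815}}{20045} \approx 0.00033392 + 0.0090371 i$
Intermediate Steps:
$Z = - \frac{8762}{929}$ ($Z = \frac{43810}{-4645} = 43810 \left(- \frac{1}{4645}\right) = - \frac{8762}{929} \approx -9.4316$)
$\left(\frac{\sqrt{31898 - 64713}}{-40090} + \frac{Z}{56491}\right) \left(16 - 18\right) = \left(\frac{\sqrt{31898 - 64713}}{-40090} - \frac{8762}{929 \cdot 56491}\right) \left(16 - 18\right) = \left(\sqrt{-32815} \left(- \frac{1}{40090}\right) - \frac{8762}{52480139}\right) \left(-2\right) = \left(i \sqrt{32815} \left(- \frac{1}{40090}\right) - \frac{8762}{52480139}\right) \left(-2\right) = \left(- \frac{i \sqrt{32815}}{40090} - \frac{8762}{52480139}\right) \left(-2\right) = \left(- \frac{8762}{52480139} - \frac{i \sqrt{32815}}{40090}\right) \left(-2\right) = \frac{17524}{52480139} + \frac{i \sqrt{32815}}{20045}$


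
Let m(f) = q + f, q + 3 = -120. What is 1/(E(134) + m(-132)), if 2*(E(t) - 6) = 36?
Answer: -1/231 ≈ -0.0043290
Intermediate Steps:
q = -123 (q = -3 - 120 = -123)
E(t) = 24 (E(t) = 6 + (½)*36 = 6 + 18 = 24)
m(f) = -123 + f
1/(E(134) + m(-132)) = 1/(24 + (-123 - 132)) = 1/(24 - 255) = 1/(-231) = -1/231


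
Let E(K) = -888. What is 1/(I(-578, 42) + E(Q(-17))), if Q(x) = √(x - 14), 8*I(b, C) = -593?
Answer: -8/7697 ≈ -0.0010394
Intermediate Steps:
I(b, C) = -593/8 (I(b, C) = (⅛)*(-593) = -593/8)
Q(x) = √(-14 + x)
1/(I(-578, 42) + E(Q(-17))) = 1/(-593/8 - 888) = 1/(-7697/8) = -8/7697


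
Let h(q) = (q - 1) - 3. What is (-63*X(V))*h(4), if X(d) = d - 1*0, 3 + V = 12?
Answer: 0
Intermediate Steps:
h(q) = -4 + q (h(q) = (-1 + q) - 3 = -4 + q)
V = 9 (V = -3 + 12 = 9)
X(d) = d (X(d) = d + 0 = d)
(-63*X(V))*h(4) = (-63*9)*(-4 + 4) = -567*0 = 0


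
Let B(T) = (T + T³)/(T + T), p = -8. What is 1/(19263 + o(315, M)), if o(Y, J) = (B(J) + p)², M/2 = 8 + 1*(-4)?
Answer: 4/79453 ≈ 5.0344e-5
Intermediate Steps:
M = 8 (M = 2*(8 + 1*(-4)) = 2*(8 - 4) = 2*4 = 8)
B(T) = (T + T³)/(2*T) (B(T) = (T + T³)/((2*T)) = (T + T³)*(1/(2*T)) = (T + T³)/(2*T))
o(Y, J) = (-15/2 + J²/2)² (o(Y, J) = ((½ + J²/2) - 8)² = (-15/2 + J²/2)²)
1/(19263 + o(315, M)) = 1/(19263 + (-15 + 8²)²/4) = 1/(19263 + (-15 + 64)²/4) = 1/(19263 + (¼)*49²) = 1/(19263 + (¼)*2401) = 1/(19263 + 2401/4) = 1/(79453/4) = 4/79453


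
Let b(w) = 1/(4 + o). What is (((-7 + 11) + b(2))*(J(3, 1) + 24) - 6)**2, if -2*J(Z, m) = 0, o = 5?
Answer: 77284/9 ≈ 8587.1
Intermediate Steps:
b(w) = 1/9 (b(w) = 1/(4 + 5) = 1/9)
J(Z, m) = 0 (J(Z, m) = -1/2*0 = 0)
(((-7 + 11) + b(2))*(J(3, 1) + 24) - 6)**2 = (((-7 + 11) + 1/9)*(0 + 24) - 6)**2 = ((4 + 1/9)*24 - 6)**2 = ((37/9)*24 - 6)**2 = (296/3 - 6)**2 = (278/3)**2 = 77284/9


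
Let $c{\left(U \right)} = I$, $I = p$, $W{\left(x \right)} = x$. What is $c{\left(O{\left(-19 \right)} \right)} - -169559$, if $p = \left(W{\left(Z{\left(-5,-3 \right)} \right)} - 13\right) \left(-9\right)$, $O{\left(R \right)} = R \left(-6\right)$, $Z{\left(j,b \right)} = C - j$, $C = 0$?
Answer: $169631$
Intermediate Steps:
$Z{\left(j,b \right)} = - j$ ($Z{\left(j,b \right)} = 0 - j = - j$)
$O{\left(R \right)} = - 6 R$
$p = 72$ ($p = \left(\left(-1\right) \left(-5\right) - 13\right) \left(-9\right) = \left(5 - 13\right) \left(-9\right) = \left(-8\right) \left(-9\right) = 72$)
$I = 72$
$c{\left(U \right)} = 72$
$c{\left(O{\left(-19 \right)} \right)} - -169559 = 72 - -169559 = 72 + 169559 = 169631$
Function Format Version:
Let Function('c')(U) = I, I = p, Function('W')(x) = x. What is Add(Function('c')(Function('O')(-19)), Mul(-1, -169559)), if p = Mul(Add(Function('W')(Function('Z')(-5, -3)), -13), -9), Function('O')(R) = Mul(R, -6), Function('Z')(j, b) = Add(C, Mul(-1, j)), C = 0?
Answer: 169631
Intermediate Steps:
Function('Z')(j, b) = Mul(-1, j) (Function('Z')(j, b) = Add(0, Mul(-1, j)) = Mul(-1, j))
Function('O')(R) = Mul(-6, R)
p = 72 (p = Mul(Add(Mul(-1, -5), -13), -9) = Mul(Add(5, -13), -9) = Mul(-8, -9) = 72)
I = 72
Function('c')(U) = 72
Add(Function('c')(Function('O')(-19)), Mul(-1, -169559)) = Add(72, Mul(-1, -169559)) = Add(72, 169559) = 169631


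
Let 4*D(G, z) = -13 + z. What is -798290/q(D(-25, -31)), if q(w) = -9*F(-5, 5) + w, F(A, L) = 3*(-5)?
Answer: -399145/62 ≈ -6437.8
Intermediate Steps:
D(G, z) = -13/4 + z/4 (D(G, z) = (-13 + z)/4 = -13/4 + z/4)
F(A, L) = -15
q(w) = 135 + w (q(w) = -9*(-15) + w = 135 + w)
-798290/q(D(-25, -31)) = -798290/(135 + (-13/4 + (¼)*(-31))) = -798290/(135 + (-13/4 - 31/4)) = -798290/(135 - 11) = -798290/124 = -798290*1/124 = -399145/62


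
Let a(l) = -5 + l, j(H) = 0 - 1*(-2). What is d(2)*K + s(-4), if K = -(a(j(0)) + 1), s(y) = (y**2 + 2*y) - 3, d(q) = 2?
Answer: 9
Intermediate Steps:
j(H) = 2 (j(H) = 0 + 2 = 2)
s(y) = -3 + y**2 + 2*y
K = 2 (K = -((-5 + 2) + 1) = -(-3 + 1) = -1*(-2) = 2)
d(2)*K + s(-4) = 2*2 + (-3 + (-4)**2 + 2*(-4)) = 4 + (-3 + 16 - 8) = 4 + 5 = 9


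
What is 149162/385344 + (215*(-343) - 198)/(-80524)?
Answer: 5063076535/3878680032 ≈ 1.3054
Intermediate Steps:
149162/385344 + (215*(-343) - 198)/(-80524) = 149162*(1/385344) + (-73745 - 198)*(-1/80524) = 74581/192672 - 73943*(-1/80524) = 74581/192672 + 73943/80524 = 5063076535/3878680032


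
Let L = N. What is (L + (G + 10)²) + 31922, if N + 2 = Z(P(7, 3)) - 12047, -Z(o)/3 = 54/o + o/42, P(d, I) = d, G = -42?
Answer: 292227/14 ≈ 20873.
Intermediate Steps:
Z(o) = -162/o - o/14 (Z(o) = -3*(54/o + o/42) = -162/o - o/14)
N = -169017/14 (N = -2 + ((-162/7 - 1/14*7) - 12047) = -2 + ((-162*⅐ - ½) - 12047) = -2 + ((-162/7 - ½) - 12047) = -2 + (-331/14 - 12047) = -2 - 168989/14 = -169017/14 ≈ -12073.)
L = -169017/14 ≈ -12073.
(L + (G + 10)²) + 31922 = (-169017/14 + (-42 + 10)²) + 31922 = (-169017/14 + (-32)²) + 31922 = (-169017/14 + 1024) + 31922 = -154681/14 + 31922 = 292227/14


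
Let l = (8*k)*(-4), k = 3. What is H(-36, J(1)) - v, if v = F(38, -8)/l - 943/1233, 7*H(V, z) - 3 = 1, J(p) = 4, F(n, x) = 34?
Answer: 233437/138096 ≈ 1.6904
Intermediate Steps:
l = -96 (l = (8*3)*(-4) = 24*(-4) = -96)
H(V, z) = 4/7 (H(V, z) = 3/7 + (⅐)*1 = 3/7 + ⅐ = 4/7)
v = -22075/19728 (v = 34/(-96) - 943/1233 = 34*(-1/96) - 943*1/1233 = -17/48 - 943/1233 = -22075/19728 ≈ -1.1190)
H(-36, J(1)) - v = 4/7 - 1*(-22075/19728) = 4/7 + 22075/19728 = 233437/138096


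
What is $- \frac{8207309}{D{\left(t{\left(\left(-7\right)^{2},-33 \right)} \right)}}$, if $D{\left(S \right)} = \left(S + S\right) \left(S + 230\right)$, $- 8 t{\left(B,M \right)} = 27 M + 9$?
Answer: $- \frac{65658472}{600201} \approx -109.39$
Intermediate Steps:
$t{\left(B,M \right)} = - \frac{9}{8} - \frac{27 M}{8}$ ($t{\left(B,M \right)} = - \frac{27 M + 9}{8} = - \frac{9 + 27 M}{8} = - \frac{9}{8} - \frac{27 M}{8}$)
$D{\left(S \right)} = 2 S \left(230 + S\right)$
$- \frac{8207309}{D{\left(t{\left(\left(-7\right)^{2},-33 \right)} \right)}} = - \frac{8207309}{2 \left(- \frac{9}{8} - - \frac{891}{8}\right) \left(230 - - \frac{441}{4}\right)} = - \frac{8207309}{2 \left(- \frac{9}{8} + \frac{891}{8}\right) \left(230 + \left(- \frac{9}{8} + \frac{891}{8}\right)\right)} = - \frac{8207309}{2 \cdot \frac{441}{4} \left(230 + \frac{441}{4}\right)} = - \frac{8207309}{2 \cdot \frac{441}{4} \cdot \frac{1361}{4}} = - \frac{8207309}{\frac{600201}{8}} = \left(-8207309\right) \frac{8}{600201} = - \frac{65658472}{600201}$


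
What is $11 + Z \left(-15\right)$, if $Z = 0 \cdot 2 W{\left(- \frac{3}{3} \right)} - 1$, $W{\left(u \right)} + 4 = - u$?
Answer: $26$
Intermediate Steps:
$W{\left(u \right)} = -4 - u$
$Z = -1$ ($Z = 0 \cdot 2 \left(-4 - - \frac{3}{3}\right) - 1 = 0 \cdot 2 \left(-4 - \left(-3\right) \frac{1}{3}\right) - 1 = 0 \cdot 2 \left(-4 - -1\right) - 1 = 0 \cdot 2 \left(-4 + 1\right) - 1 = 0 \cdot 2 \left(-3\right) - 1 = 0 \left(-6\right) - 1 = 0 - 1 = -1$)
$11 + Z \left(-15\right) = 11 - -15 = 11 + 15 = 26$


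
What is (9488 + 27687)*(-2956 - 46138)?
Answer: -1825069450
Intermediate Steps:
(9488 + 27687)*(-2956 - 46138) = 37175*(-49094) = -1825069450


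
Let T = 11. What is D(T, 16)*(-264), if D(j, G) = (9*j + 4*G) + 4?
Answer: -44088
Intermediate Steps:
D(j, G) = 4 + 4*G + 9*j (D(j, G) = (4*G + 9*j) + 4 = 4 + 4*G + 9*j)
D(T, 16)*(-264) = (4 + 4*16 + 9*11)*(-264) = (4 + 64 + 99)*(-264) = 167*(-264) = -44088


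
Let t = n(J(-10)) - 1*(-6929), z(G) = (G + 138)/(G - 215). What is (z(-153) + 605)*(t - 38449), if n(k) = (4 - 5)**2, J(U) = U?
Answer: -7017862945/368 ≈ -1.9070e+7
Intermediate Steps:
z(G) = (138 + G)/(-215 + G)
n(k) = 1 (n(k) = (-1)**2 = 1)
t = 6930 (t = 1 - 1*(-6929) = 1 + 6929 = 6930)
(z(-153) + 605)*(t - 38449) = ((138 - 153)/(-215 - 153) + 605)*(6930 - 38449) = (-15/(-368) + 605)*(-31519) = (-1/368*(-15) + 605)*(-31519) = (15/368 + 605)*(-31519) = (222655/368)*(-31519) = -7017862945/368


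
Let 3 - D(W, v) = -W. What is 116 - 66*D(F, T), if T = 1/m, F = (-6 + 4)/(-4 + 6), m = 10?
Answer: -16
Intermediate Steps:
F = -1 (F = -2/2 = -2*½ = -1)
T = ⅒ (T = 1/10 = ⅒ ≈ 0.10000)
D(W, v) = 3 + W (D(W, v) = 3 - (-1)*W = 3 + W)
116 - 66*D(F, T) = 116 - 66*(3 - 1) = 116 - 66*2 = 116 - 132 = -16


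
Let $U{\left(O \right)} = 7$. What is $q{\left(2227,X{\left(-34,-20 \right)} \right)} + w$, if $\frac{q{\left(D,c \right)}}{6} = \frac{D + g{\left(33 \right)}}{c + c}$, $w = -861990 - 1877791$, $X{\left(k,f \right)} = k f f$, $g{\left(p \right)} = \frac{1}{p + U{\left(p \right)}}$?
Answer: $- \frac{1490441131243}{544000} \approx -2.7398 \cdot 10^{6}$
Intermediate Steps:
$g{\left(p \right)} = \frac{1}{7 + p}$ ($g{\left(p \right)} = \frac{1}{p + 7} = \frac{1}{7 + p}$)
$X{\left(k,f \right)} = k f^{2}$ ($X{\left(k,f \right)} = f k f = k f^{2}$)
$w = -2739781$ ($w = -861990 - 1877791 = -2739781$)
$q{\left(D,c \right)} = \frac{3 \left(\frac{1}{40} + D\right)}{c}$ ($q{\left(D,c \right)} = 6 \frac{D + \frac{1}{7 + 33}}{c + c} = 6 \frac{D + \frac{1}{40}}{2 c} = 6 \left(D + \frac{1}{40}\right) \frac{1}{2 c} = 6 \left(\frac{1}{40} + D\right) \frac{1}{2 c} = 6 \frac{\frac{1}{40} + D}{2 c} = \frac{3 \left(\frac{1}{40} + D\right)}{c}$)
$q{\left(2227,X{\left(-34,-20 \right)} \right)} + w = \frac{3 \left(1 + 40 \cdot 2227\right)}{40 \left(- 34 \left(-20\right)^{2}\right)} - 2739781 = \frac{3 \left(1 + 89080\right)}{40 \left(\left(-34\right) 400\right)} - 2739781 = \frac{3}{40} \frac{1}{-13600} \cdot 89081 - 2739781 = \frac{3}{40} \left(- \frac{1}{13600}\right) 89081 - 2739781 = - \frac{267243}{544000} - 2739781 = - \frac{1490441131243}{544000}$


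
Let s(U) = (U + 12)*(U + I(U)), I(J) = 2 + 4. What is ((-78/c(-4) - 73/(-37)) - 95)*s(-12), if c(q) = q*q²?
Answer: 0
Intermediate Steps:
c(q) = q³
I(J) = 6
s(U) = (6 + U)*(12 + U) (s(U) = (U + 12)*(U + 6) = (12 + U)*(6 + U) = (6 + U)*(12 + U))
((-78/c(-4) - 73/(-37)) - 95)*s(-12) = ((-78/((-4)³) - 73/(-37)) - 95)*(72 + (-12)² + 18*(-12)) = ((-78/(-64) - 73*(-1/37)) - 95)*(72 + 144 - 216) = ((-78*(-1/64) + 73/37) - 95)*0 = ((39/32 + 73/37) - 95)*0 = (3779/1184 - 95)*0 = -108701/1184*0 = 0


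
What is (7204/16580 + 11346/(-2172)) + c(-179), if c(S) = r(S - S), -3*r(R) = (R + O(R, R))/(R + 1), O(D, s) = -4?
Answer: -15556739/4501470 ≈ -3.4559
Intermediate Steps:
r(R) = -(-4 + R)/(3*(1 + R)) (r(R) = -(R - 4)/(3*(R + 1)) = -(-4 + R)/(3*(1 + R)))
c(S) = 4/3 (c(S) = (4 - (S - S))/(3*(1 + (S - S))) = (4 - 1*0)/(3*(1 + 0)) = (1/3)*(4 + 0)/1 = (1/3)*1*4 = 4/3)
(7204/16580 + 11346/(-2172)) + c(-179) = (7204/16580 + 11346/(-2172)) + 4/3 = (7204*(1/16580) + 11346*(-1/2172)) + 4/3 = (1801/4145 - 1891/362) + 4/3 = -7186233/1500490 + 4/3 = -15556739/4501470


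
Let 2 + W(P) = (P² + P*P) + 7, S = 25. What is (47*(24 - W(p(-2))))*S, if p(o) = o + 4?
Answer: 12925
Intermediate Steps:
p(o) = 4 + o
W(P) = 5 + 2*P² (W(P) = -2 + ((P² + P*P) + 7) = -2 + ((P² + P²) + 7) = -2 + (2*P² + 7) = -2 + (7 + 2*P²) = 5 + 2*P²)
(47*(24 - W(p(-2))))*S = (47*(24 - (5 + 2*(4 - 2)²)))*25 = (47*(24 - (5 + 2*2²)))*25 = (47*(24 - (5 + 2*4)))*25 = (47*(24 - (5 + 8)))*25 = (47*(24 - 1*13))*25 = (47*(24 - 13))*25 = (47*11)*25 = 517*25 = 12925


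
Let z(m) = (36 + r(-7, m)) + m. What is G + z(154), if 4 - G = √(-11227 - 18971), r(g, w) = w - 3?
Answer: 345 - I*√30198 ≈ 345.0 - 173.78*I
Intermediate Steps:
r(g, w) = -3 + w
G = 4 - I*√30198 (G = 4 - √(-11227 - 18971) = 4 - √(-30198) = 4 - I*√30198 ≈ 4.0 - 173.78*I)
z(m) = 33 + 2*m (z(m) = (36 + (-3 + m)) + m = (33 + m) + m = 33 + 2*m)
G + z(154) = (4 - I*√30198) + (33 + 2*154) = (4 - I*√30198) + (33 + 308) = (4 - I*√30198) + 341 = 345 - I*√30198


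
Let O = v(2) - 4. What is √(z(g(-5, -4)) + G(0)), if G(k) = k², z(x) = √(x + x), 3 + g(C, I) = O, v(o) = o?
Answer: 10^(¼)*√I ≈ 1.2574 + 1.2574*I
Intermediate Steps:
O = -2 (O = 2 - 4 = -2)
g(C, I) = -5 (g(C, I) = -3 - 2 = -5)
z(x) = √2*√x (z(x) = √(2*x) = √2*√x)
√(z(g(-5, -4)) + G(0)) = √(√2*√(-5) + 0²) = √(√2*(I*√5) + 0) = √(I*√10 + 0) = √(I*√10) = 10^(¼)*√I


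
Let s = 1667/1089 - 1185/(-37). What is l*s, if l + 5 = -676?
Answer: -306936688/13431 ≈ -22853.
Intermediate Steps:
l = -681 (l = -5 - 676 = -681)
s = 1352144/40293 (s = 1667*(1/1089) - 1185*(-1/37) = 1667/1089 + 1185/37 = 1352144/40293 ≈ 33.558)
l*s = -681*1352144/40293 = -306936688/13431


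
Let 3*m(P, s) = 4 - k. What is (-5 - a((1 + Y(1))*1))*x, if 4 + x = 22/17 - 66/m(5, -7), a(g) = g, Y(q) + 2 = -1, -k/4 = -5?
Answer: -3945/136 ≈ -29.007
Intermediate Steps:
k = 20 (k = -4*(-5) = 20)
Y(q) = -3 (Y(q) = -2 - 1 = -3)
m(P, s) = -16/3 (m(P, s) = (4 - 1*20)/3 = (4 - 20)/3 = (1/3)*(-16) = -16/3)
x = 1315/136 (x = -4 + (22/17 - 66/(-16/3)) = -4 + (22*(1/17) - 66*(-3/16)) = -4 + (22/17 + 99/8) = -4 + 1859/136 = 1315/136 ≈ 9.6691)
(-5 - a((1 + Y(1))*1))*x = (-5 - (1 - 3))*(1315/136) = (-5 - (-2))*(1315/136) = (-5 - 1*(-2))*(1315/136) = (-5 + 2)*(1315/136) = -3*1315/136 = -3945/136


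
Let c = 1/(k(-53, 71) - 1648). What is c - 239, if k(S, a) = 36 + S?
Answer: -397936/1665 ≈ -239.00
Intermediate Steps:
c = -1/1665 (c = 1/((36 - 53) - 1648) = 1/(-17 - 1648) = 1/(-1665) = -1/1665 ≈ -0.00060060)
c - 239 = -1/1665 - 239 = -397936/1665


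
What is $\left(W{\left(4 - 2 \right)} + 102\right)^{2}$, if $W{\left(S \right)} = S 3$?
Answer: $11664$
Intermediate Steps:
$W{\left(S \right)} = 3 S$
$\left(W{\left(4 - 2 \right)} + 102\right)^{2} = \left(3 \left(4 - 2\right) + 102\right)^{2} = \left(3 \cdot 2 + 102\right)^{2} = \left(6 + 102\right)^{2} = 108^{2} = 11664$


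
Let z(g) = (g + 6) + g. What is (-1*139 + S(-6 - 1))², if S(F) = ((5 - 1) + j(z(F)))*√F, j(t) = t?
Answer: 19209 + 1112*I*√7 ≈ 19209.0 + 2942.1*I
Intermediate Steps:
z(g) = 6 + 2*g (z(g) = (6 + g) + g = 6 + 2*g)
S(F) = √F*(10 + 2*F) (S(F) = ((5 - 1) + (6 + 2*F))*√F = (4 + (6 + 2*F))*√F = (10 + 2*F)*√F = √F*(10 + 2*F))
(-1*139 + S(-6 - 1))² = (-1*139 + 2*√(-6 - 1)*(5 + (-6 - 1)))² = (-139 + 2*√(-7)*(5 - 7))² = (-139 + 2*(I*√7)*(-2))² = (-139 - 4*I*√7)²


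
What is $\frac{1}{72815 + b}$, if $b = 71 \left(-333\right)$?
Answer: $\frac{1}{49172} \approx 2.0337 \cdot 10^{-5}$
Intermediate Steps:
$b = -23643$
$\frac{1}{72815 + b} = \frac{1}{72815 - 23643} = \frac{1}{49172}$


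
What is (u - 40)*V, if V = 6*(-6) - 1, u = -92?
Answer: 4884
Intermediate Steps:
V = -37 (V = -36 - 1 = -37)
(u - 40)*V = (-92 - 40)*(-37) = -132*(-37) = 4884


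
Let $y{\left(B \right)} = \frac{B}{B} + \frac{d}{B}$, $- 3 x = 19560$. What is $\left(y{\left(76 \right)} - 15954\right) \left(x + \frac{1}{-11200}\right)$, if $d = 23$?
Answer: $\frac{17706932786481}{170240} \approx 1.0401 \cdot 10^{8}$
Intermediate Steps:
$x = -6520$ ($x = \left(- \frac{1}{3}\right) 19560 = -6520$)
$y{\left(B \right)} = 1 + \frac{23}{B}$ ($y{\left(B \right)} = \frac{B}{B} + \frac{23}{B} = 1 + \frac{23}{B}$)
$\left(y{\left(76 \right)} - 15954\right) \left(x + \frac{1}{-11200}\right) = \left(\frac{23 + 76}{76} - 15954\right) \left(-6520 + \frac{1}{-11200}\right) = \left(\frac{1}{76} \cdot 99 - 15954\right) \left(-6520 - \frac{1}{11200}\right) = \left(\frac{99}{76} - 15954\right) \left(- \frac{73024001}{11200}\right) = \left(- \frac{1212405}{76}\right) \left(- \frac{73024001}{11200}\right) = \frac{17706932786481}{170240}$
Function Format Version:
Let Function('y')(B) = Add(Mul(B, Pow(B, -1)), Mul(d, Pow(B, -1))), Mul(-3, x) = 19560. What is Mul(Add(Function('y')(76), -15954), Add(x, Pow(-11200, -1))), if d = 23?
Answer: Rational(17706932786481, 170240) ≈ 1.0401e+8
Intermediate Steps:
x = -6520 (x = Mul(Rational(-1, 3), 19560) = -6520)
Function('y')(B) = Add(1, Mul(23, Pow(B, -1))) (Function('y')(B) = Add(Mul(B, Pow(B, -1)), Mul(23, Pow(B, -1))) = Add(1, Mul(23, Pow(B, -1))))
Mul(Add(Function('y')(76), -15954), Add(x, Pow(-11200, -1))) = Mul(Add(Mul(Pow(76, -1), Add(23, 76)), -15954), Add(-6520, Pow(-11200, -1))) = Mul(Add(Mul(Rational(1, 76), 99), -15954), Add(-6520, Rational(-1, 11200))) = Mul(Add(Rational(99, 76), -15954), Rational(-73024001, 11200)) = Mul(Rational(-1212405, 76), Rational(-73024001, 11200)) = Rational(17706932786481, 170240)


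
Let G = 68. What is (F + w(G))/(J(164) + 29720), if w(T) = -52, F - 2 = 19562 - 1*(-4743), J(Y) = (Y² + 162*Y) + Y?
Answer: 24255/83348 ≈ 0.29101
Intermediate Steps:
J(Y) = Y² + 163*Y
F = 24307 (F = 2 + (19562 - 1*(-4743)) = 2 + (19562 + 4743) = 2 + 24305 = 24307)
(F + w(G))/(J(164) + 29720) = (24307 - 52)/(164*(163 + 164) + 29720) = 24255/(164*327 + 29720) = 24255/(53628 + 29720) = 24255/83348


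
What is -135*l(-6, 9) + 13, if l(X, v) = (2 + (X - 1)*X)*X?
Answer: 35653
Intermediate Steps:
l(X, v) = X*(2 + X*(-1 + X)) (l(X, v) = (2 + (-1 + X)*X)*X = (2 + X*(-1 + X))*X = X*(2 + X*(-1 + X)))
-135*l(-6, 9) + 13 = -(-810)*(2 + (-6)² - 1*(-6)) + 13 = -(-810)*(2 + 36 + 6) + 13 = -(-810)*44 + 13 = -135*(-264) + 13 = 35640 + 13 = 35653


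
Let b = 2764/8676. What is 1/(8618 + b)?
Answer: 2169/18693133 ≈ 0.00011603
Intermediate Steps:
b = 691/2169 (b = 2764*(1/8676) = 691/2169 ≈ 0.31858)
1/(8618 + b) = 1/(8618 + 691/2169) = 1/(18693133/2169) = 2169/18693133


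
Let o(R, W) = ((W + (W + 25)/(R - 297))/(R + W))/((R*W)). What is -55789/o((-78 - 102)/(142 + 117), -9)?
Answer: -17497724748287940/46827300751 ≈ -3.7367e+5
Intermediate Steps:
o(R, W) = (W + (25 + W)/(-297 + R))/(R*W*(R + W)) (o(R, W) = ((W + (25 + W)/(-297 + R))/(R + W))*(1/(R*W)) = (W + (25 + W)/(-297 + R))/(R*W*(R + W)))
-55789/o((-78 - 102)/(142 + 117), -9) = -55789*(-9*(-78 - 102)*(((-78 - 102)/(142 + 117))² - 297*(-78 - 102)/(142 + 117) - 297*(-9) + ((-78 - 102)/(142 + 117))*(-9))/((142 + 117)*(25 - 296*(-9) + ((-78 - 102)/(142 + 117))*(-9)))) = -55789*1620*((-180/259)² - (-53460)/259 + 2673 - 180/259*(-9))/(259*(25 + 2664 - 180/259*(-9))) = -55789*1620*((-180*1/259)² - (-53460)/259 + 2673 - 180*1/259*(-9))/(259*(25 + 2664 - 180*1/259*(-9))) = -55789*1620*((-180/259)² - 297*(-180/259) + 2673 - 180/259*(-9))/(259*(25 + 2664 - 180/259*(-9))) = -55789*1620*(32400/67081 + 53460/259 + 2673 + 1620/259)/(259*(25 + 2664 + 1620/259)) = -55789/((-259/180*(-⅑)*698071/259/193605633/67081)) = -55789/((-259/180*(-⅑)*67081/193605633*698071/259)) = -55789/46827300751/313641125460 = -55789*313641125460/46827300751 = -17497724748287940/46827300751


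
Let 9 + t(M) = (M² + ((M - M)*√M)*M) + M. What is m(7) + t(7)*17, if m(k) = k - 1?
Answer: 805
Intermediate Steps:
m(k) = -1 + k
t(M) = -9 + M + M² (t(M) = -9 + ((M² + ((M - M)*√M)*M) + M) = -9 + ((M² + (0*√M)*M) + M) = -9 + ((M² + 0*M) + M) = -9 + ((M² + 0) + M) = -9 + (M² + M) = -9 + (M + M²) = -9 + M + M²)
m(7) + t(7)*17 = (-1 + 7) + (-9 + 7 + 7²)*17 = 6 + (-9 + 7 + 49)*17 = 6 + 47*17 = 6 + 799 = 805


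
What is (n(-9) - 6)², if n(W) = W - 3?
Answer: 324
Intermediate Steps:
n(W) = -3 + W
(n(-9) - 6)² = ((-3 - 9) - 6)² = (-12 - 6)² = (-18)² = 324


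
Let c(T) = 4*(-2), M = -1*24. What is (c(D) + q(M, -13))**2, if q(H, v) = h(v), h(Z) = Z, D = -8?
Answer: 441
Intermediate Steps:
M = -24
q(H, v) = v
c(T) = -8
(c(D) + q(M, -13))**2 = (-8 - 13)**2 = (-21)**2 = 441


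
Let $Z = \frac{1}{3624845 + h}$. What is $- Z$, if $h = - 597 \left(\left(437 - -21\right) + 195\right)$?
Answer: $- \frac{1}{3235004} \approx -3.0912 \cdot 10^{-7}$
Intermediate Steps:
$h = -389841$ ($h = - 597 \left(\left(437 + 21\right) + 195\right) = - 597 \left(458 + 195\right) = \left(-597\right) 653 = -389841$)
$Z = \frac{1}{3235004}$ ($Z = \frac{1}{3624845 - 389841} = \frac{1}{3235004} \approx 3.0912 \cdot 10^{-7}$)
$- Z = \left(-1\right) \frac{1}{3235004} = - \frac{1}{3235004}$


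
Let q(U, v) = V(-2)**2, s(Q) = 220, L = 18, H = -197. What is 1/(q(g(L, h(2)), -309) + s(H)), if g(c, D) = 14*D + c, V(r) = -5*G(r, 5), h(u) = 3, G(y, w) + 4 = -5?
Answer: 1/2245 ≈ 0.00044543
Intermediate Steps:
G(y, w) = -9 (G(y, w) = -4 - 5 = -9)
V(r) = 45 (V(r) = -5*(-9) = 45)
g(c, D) = c + 14*D
q(U, v) = 2025 (q(U, v) = 45**2 = 2025)
1/(q(g(L, h(2)), -309) + s(H)) = 1/(2025 + 220) = 1/2245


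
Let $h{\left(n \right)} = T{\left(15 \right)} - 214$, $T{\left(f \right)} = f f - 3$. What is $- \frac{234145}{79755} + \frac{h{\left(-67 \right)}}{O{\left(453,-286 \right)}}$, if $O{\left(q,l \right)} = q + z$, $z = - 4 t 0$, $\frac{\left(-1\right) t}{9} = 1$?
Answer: $- \frac{2342881}{802867} \approx -2.9181$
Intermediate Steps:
$t = -9$ ($t = \left(-9\right) 1 = -9$)
$z = 0$ ($z = \left(-4\right) \left(-9\right) 0 = 36 \cdot 0 = 0$)
$T{\left(f \right)} = -3 + f^{2}$ ($T{\left(f \right)} = f^{2} - 3 = -3 + f^{2}$)
$O{\left(q,l \right)} = q$ ($O{\left(q,l \right)} = q + 0 = q$)
$h{\left(n \right)} = 8$ ($h{\left(n \right)} = \left(-3 + 15^{2}\right) - 214 = \left(-3 + 225\right) - 214 = 222 - 214 = 8$)
$- \frac{234145}{79755} + \frac{h{\left(-67 \right)}}{O{\left(453,-286 \right)}} = - \frac{234145}{79755} + \frac{8}{453} = \left(-234145\right) \frac{1}{79755} + 8 \cdot \frac{1}{453} = - \frac{46829}{15951} + \frac{8}{453} = - \frac{2342881}{802867}$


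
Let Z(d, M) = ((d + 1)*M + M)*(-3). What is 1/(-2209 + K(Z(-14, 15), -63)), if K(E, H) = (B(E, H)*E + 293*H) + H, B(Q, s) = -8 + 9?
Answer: -1/20191 ≈ -4.9527e-5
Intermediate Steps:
B(Q, s) = 1
Z(d, M) = -3*M - 3*M*(1 + d) (Z(d, M) = ((1 + d)*M + M)*(-3) = (M*(1 + d) + M)*(-3) = (M + M*(1 + d))*(-3) = -3*M - 3*M*(1 + d))
K(E, H) = E + 294*H (K(E, H) = (1*E + 293*H) + H = (E + 293*H) + H = E + 294*H)
1/(-2209 + K(Z(-14, 15), -63)) = 1/(-2209 + (-3*15*(2 - 14) + 294*(-63))) = 1/(-2209 + (-3*15*(-12) - 18522)) = 1/(-2209 + (540 - 18522)) = 1/(-2209 - 17982) = 1/(-20191) = -1/20191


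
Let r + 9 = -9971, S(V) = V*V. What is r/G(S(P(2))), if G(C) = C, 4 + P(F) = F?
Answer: -2495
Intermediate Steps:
P(F) = -4 + F
S(V) = V**2
r = -9980 (r = -9 - 9971 = -9980)
r/G(S(P(2))) = -9980/(-4 + 2)**2 = -9980/((-2)**2) = -9980/4 = -9980*1/4 = -2495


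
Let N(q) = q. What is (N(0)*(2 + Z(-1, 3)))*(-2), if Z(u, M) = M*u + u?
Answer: 0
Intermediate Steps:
Z(u, M) = u + M*u
(N(0)*(2 + Z(-1, 3)))*(-2) = (0*(2 - (1 + 3)))*(-2) = (0*(2 - 1*4))*(-2) = (0*(2 - 4))*(-2) = (0*(-2))*(-2) = 0*(-2) = 0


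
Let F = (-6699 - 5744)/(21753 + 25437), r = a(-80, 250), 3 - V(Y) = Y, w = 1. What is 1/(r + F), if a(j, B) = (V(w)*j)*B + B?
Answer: -47190/1875814943 ≈ -2.5157e-5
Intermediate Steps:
V(Y) = 3 - Y
a(j, B) = B + 2*B*j (a(j, B) = ((3 - 1*1)*j)*B + B = ((3 - 1)*j)*B + B = (2*j)*B + B = 2*B*j + B = B + 2*B*j)
r = -39750 (r = 250*(1 + 2*(-80)) = 250*(1 - 160) = 250*(-159) = -39750)
F = -12443/47190 ≈ -0.26368
1/(r + F) = 1/(-39750 - 12443/47190) = 1/(-1875814943/47190) = -47190/1875814943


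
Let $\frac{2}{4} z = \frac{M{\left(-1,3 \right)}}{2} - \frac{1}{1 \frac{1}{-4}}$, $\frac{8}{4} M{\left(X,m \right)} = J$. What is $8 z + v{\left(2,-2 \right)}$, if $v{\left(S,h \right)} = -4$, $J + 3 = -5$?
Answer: $28$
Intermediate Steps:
$J = -8$ ($J = -3 - 5 = -8$)
$M{\left(X,m \right)} = -4$ ($M{\left(X,m \right)} = \frac{1}{2} \left(-8\right) = -4$)
$z = 4$ ($z = 2 \left(- \frac{4}{2} - \frac{1}{1 \frac{1}{-4}}\right) = 2 \left(\left(-4\right) \frac{1}{2} - \frac{1}{1 \left(- \frac{1}{4}\right)}\right) = 2 \left(-2 - \frac{1}{- \frac{1}{4}}\right) = 2 \left(-2 - -4\right) = 2 \left(-2 + 4\right) = 2 \cdot 2 = 4$)
$8 z + v{\left(2,-2 \right)} = 8 \cdot 4 - 4 = 32 - 4 = 28$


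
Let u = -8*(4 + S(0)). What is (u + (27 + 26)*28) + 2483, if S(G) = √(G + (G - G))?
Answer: 3935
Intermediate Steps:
S(G) = √G (S(G) = √(G + 0) = √G)
u = -32 (u = -8*(4 + √0) = -8*(4 + 0) = -8*4 = -32)
(u + (27 + 26)*28) + 2483 = (-32 + (27 + 26)*28) + 2483 = (-32 + 53*28) + 2483 = (-32 + 1484) + 2483 = 1452 + 2483 = 3935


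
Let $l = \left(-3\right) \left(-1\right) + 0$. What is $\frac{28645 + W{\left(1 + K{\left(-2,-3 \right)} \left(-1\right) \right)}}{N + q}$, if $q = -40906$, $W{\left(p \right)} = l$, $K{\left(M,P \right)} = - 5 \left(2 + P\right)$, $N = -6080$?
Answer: $- \frac{14324}{23493} \approx -0.60971$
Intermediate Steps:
$K{\left(M,P \right)} = -10 - 5 P$
$l = 3$ ($l = 3 + 0 = 3$)
$W{\left(p \right)} = 3$
$\frac{28645 + W{\left(1 + K{\left(-2,-3 \right)} \left(-1\right) \right)}}{N + q} = \frac{28645 + 3}{-6080 - 40906} = \frac{28648}{-46986} = 28648 \left(- \frac{1}{46986}\right) = - \frac{14324}{23493}$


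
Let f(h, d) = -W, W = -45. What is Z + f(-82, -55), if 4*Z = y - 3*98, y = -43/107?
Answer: -12241/428 ≈ -28.600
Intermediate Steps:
f(h, d) = 45 (f(h, d) = -1*(-45) = 45)
y = -43/107 (y = -43*1/107 = -43/107 ≈ -0.40187)
Z = -31501/428 (Z = (-43/107 - 3*98)/4 = (-43/107 - 294)/4 = (¼)*(-31501/107) = -31501/428 ≈ -73.600)
Z + f(-82, -55) = -31501/428 + 45 = -12241/428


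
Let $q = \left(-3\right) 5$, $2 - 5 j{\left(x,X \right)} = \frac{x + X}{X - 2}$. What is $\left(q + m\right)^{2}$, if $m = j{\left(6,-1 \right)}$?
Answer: $\frac{45796}{225} \approx 203.54$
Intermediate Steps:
$j{\left(x,X \right)} = \frac{2}{5} - \frac{X + x}{5 \left(-2 + X\right)}$ ($j{\left(x,X \right)} = \frac{2}{5} - \frac{\left(x + X\right) \frac{1}{X - 2}}{5} = \frac{2}{5} - \frac{\left(X + x\right) \frac{1}{-2 + X}}{5} = \frac{2}{5} - \frac{\frac{1}{-2 + X} \left(X + x\right)}{5} = \frac{2}{5} - \frac{X + x}{5 \left(-2 + X\right)}$)
$m = \frac{11}{15}$ ($m = \frac{-4 - 1 - 6}{5 \left(-2 - 1\right)} = \frac{-4 - 1 - 6}{5 \left(-3\right)} = \frac{1}{5} \left(- \frac{1}{3}\right) \left(-11\right) = \frac{11}{15} \approx 0.73333$)
$q = -15$
$\left(q + m\right)^{2} = \left(-15 + \frac{11}{15}\right)^{2} = \left(- \frac{214}{15}\right)^{2} = \frac{45796}{225}$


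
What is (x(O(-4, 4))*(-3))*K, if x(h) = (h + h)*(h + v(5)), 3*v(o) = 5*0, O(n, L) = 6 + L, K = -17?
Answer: 10200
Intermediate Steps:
v(o) = 0 (v(o) = (5*0)/3 = (⅓)*0 = 0)
x(h) = 2*h² (x(h) = (h + h)*(h + 0) = (2*h)*h = 2*h²)
(x(O(-4, 4))*(-3))*K = ((2*(6 + 4)²)*(-3))*(-17) = ((2*10²)*(-3))*(-17) = ((2*100)*(-3))*(-17) = (200*(-3))*(-17) = -600*(-17) = 10200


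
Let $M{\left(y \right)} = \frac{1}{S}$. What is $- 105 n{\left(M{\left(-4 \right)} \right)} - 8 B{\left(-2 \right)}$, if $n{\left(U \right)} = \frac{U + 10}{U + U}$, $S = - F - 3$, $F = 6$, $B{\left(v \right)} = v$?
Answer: $\frac{9377}{2} \approx 4688.5$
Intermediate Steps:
$S = -9$ ($S = \left(-1\right) 6 - 3 = -6 - 3 = -9$)
$M{\left(y \right)} = - \frac{1}{9}$ ($M{\left(y \right)} = \frac{1}{-9} = - \frac{1}{9}$)
$n{\left(U \right)} = \frac{10 + U}{2 U}$
$- 105 n{\left(M{\left(-4 \right)} \right)} - 8 B{\left(-2 \right)} = - 105 \frac{10 - \frac{1}{9}}{2 \left(- \frac{1}{9}\right)} - -16 = - 105 \cdot \frac{1}{2} \left(-9\right) \frac{89}{9} + 16 = \left(-105\right) \left(- \frac{89}{2}\right) + 16 = \frac{9345}{2} + 16 = \frac{9377}{2}$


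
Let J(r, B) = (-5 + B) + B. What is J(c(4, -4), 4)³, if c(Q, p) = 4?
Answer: 27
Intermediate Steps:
J(r, B) = -5 + 2*B
J(c(4, -4), 4)³ = (-5 + 2*4)³ = (-5 + 8)³ = 3³ = 27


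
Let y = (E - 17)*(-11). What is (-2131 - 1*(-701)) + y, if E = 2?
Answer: -1265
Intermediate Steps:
y = 165 (y = (2 - 17)*(-11) = -15*(-11) = 165)
(-2131 - 1*(-701)) + y = (-2131 - 1*(-701)) + 165 = (-2131 + 701) + 165 = -1430 + 165 = -1265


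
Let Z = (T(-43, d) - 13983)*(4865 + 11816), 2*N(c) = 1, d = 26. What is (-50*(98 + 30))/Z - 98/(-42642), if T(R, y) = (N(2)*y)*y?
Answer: 2257890881/970584135129 ≈ 0.0023263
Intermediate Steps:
N(c) = 1/2 (N(c) = (1/2)*1 = 1/2)
T(R, y) = y**2/2 (T(R, y) = (y/2)*y = y**2/2)
Z = -227612245 (Z = ((1/2)*26**2 - 13983)*(4865 + 11816) = ((1/2)*676 - 13983)*16681 = (338 - 13983)*16681 = -13645*16681 = -227612245)
(-50*(98 + 30))/Z - 98/(-42642) = -50*(98 + 30)/(-227612245) - 98/(-42642) = -50*128*(-1/227612245) - 98*(-1/42642) = -6400*(-1/227612245) + 49/21321 = 1280/45522449 + 49/21321 = 2257890881/970584135129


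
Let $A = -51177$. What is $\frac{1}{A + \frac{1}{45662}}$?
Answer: $- \frac{45662}{2336844173} \approx -1.954 \cdot 10^{-5}$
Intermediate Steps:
$\frac{1}{A + \frac{1}{45662}} = \frac{1}{-51177 + \frac{1}{45662}} = \frac{1}{- \frac{2336844173}{45662}} = - \frac{45662}{2336844173}$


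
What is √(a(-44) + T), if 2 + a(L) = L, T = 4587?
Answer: √4541 ≈ 67.387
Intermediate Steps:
a(L) = -2 + L
√(a(-44) + T) = √((-2 - 44) + 4587) = √(-46 + 4587) = √4541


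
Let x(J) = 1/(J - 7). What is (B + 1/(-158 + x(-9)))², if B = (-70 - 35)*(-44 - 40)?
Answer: 497547107623696/6395841 ≈ 7.7792e+7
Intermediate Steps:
x(J) = 1/(-7 + J)
B = 8820 (B = -105*(-84) = 8820)
(B + 1/(-158 + x(-9)))² = (8820 + 1/(-158 + 1/(-7 - 9)))² = (8820 + 1/(-158 + 1/(-16)))² = (8820 + 1/(-158 - 1/16))² = (8820 + 1/(-2529/16))² = (8820 - 16/2529)² = (22305764/2529)² = 497547107623696/6395841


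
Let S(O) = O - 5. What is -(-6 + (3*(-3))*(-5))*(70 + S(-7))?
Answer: -2262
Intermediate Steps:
S(O) = -5 + O
-(-6 + (3*(-3))*(-5))*(70 + S(-7)) = -(-6 + (3*(-3))*(-5))*(70 + (-5 - 7)) = -(-6 - 9*(-5))*(70 - 12) = -(-6 + 45)*58 = -39*58 = -1*2262 = -2262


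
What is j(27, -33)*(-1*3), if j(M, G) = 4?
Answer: -12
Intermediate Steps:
j(27, -33)*(-1*3) = 4*(-1*3) = 4*(-3) = -12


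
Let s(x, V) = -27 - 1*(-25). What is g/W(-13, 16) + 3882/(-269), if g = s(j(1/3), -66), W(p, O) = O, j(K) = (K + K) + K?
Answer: -31325/2152 ≈ -14.556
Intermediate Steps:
j(K) = 3*K (j(K) = 2*K + K = 3*K)
s(x, V) = -2 (s(x, V) = -27 + 25 = -2)
g = -2
g/W(-13, 16) + 3882/(-269) = -2/16 + 3882/(-269) = -2*1/16 + 3882*(-1/269) = -⅛ - 3882/269 = -31325/2152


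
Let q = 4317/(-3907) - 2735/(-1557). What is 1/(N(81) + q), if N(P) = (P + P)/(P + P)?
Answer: 6083199/10047275 ≈ 0.60546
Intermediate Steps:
q = 3964076/6083199 (q = 4317*(-1/3907) - 2735*(-1/1557) = -4317/3907 + 2735/1557 = 3964076/6083199 ≈ 0.65164)
N(P) = 1 (N(P) = (2*P)/((2*P)) = (2*P)*(1/(2*P)) = 1)
1/(N(81) + q) = 1/(1 + 3964076/6083199) = 1/(10047275/6083199) = 6083199/10047275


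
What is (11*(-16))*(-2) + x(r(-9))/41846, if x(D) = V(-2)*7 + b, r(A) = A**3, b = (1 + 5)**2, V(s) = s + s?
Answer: 7364900/20923 ≈ 352.00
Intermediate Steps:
V(s) = 2*s
b = 36 (b = 6**2 = 36)
x(D) = 8 (x(D) = (2*(-2))*7 + 36 = -4*7 + 36 = -28 + 36 = 8)
(11*(-16))*(-2) + x(r(-9))/41846 = (11*(-16))*(-2) + 8/41846 = -176*(-2) + 8*(1/41846) = 352 + 4/20923 = 7364900/20923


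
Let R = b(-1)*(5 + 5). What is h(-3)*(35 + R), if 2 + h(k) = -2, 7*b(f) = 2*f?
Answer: -900/7 ≈ -128.57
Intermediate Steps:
b(f) = 2*f/7 (b(f) = (2*f)/7 = 2*f/7)
h(k) = -4 (h(k) = -2 - 2 = -4)
R = -20/7 (R = ((2/7)*(-1))*(5 + 5) = -2/7*10 = -20/7 ≈ -2.8571)
h(-3)*(35 + R) = -4*(35 - 20/7) = -4*225/7 = -900/7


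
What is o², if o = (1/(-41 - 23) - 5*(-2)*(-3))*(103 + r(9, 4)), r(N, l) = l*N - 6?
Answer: 65276673049/4096 ≈ 1.5937e+7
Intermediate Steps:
r(N, l) = -6 + N*l (r(N, l) = N*l - 6 = -6 + N*l)
o = -255493/64 (o = (1/(-41 - 23) - 5*(-2)*(-3))*(103 + (-6 + 9*4)) = (1/(-64) + 10*(-3))*(103 + (-6 + 36)) = (-1/64 - 30)*(103 + 30) = -1921/64*133 = -255493/64 ≈ -3992.1)
o² = (-255493/64)² = 65276673049/4096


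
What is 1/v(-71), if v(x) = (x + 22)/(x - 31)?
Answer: 102/49 ≈ 2.0816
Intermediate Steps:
v(x) = (22 + x)/(-31 + x)
1/v(-71) = 1/((22 - 71)/(-31 - 71)) = 1/(-49/(-102)) = 1/(-1/102*(-49)) = 1/(49/102) = 102/49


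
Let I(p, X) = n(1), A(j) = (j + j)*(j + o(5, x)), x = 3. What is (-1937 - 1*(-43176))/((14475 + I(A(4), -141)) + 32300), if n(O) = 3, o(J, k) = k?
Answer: 41239/46778 ≈ 0.88159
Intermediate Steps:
A(j) = 2*j*(3 + j) (A(j) = (j + j)*(j + 3) = (2*j)*(3 + j) = 2*j*(3 + j))
I(p, X) = 3
(-1937 - 1*(-43176))/((14475 + I(A(4), -141)) + 32300) = (-1937 - 1*(-43176))/((14475 + 3) + 32300) = (-1937 + 43176)/(14478 + 32300) = 41239/46778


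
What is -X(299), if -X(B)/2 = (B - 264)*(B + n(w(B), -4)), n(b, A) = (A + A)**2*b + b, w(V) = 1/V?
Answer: 481740/23 ≈ 20945.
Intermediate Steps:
w(V) = 1/V
n(b, A) = b + 4*b*A**2 (n(b, A) = (2*A)**2*b + b = (4*A**2)*b + b = 4*b*A**2 + b = b + 4*b*A**2)
X(B) = -2*(-264 + B)*(B + 65/B) (X(B) = -2*(B - 264)*(B + (1 + 4*(-4)**2)/B) = -2*(-264 + B)*(B + (1 + 4*16)/B) = -2*(-264 + B)*(B + (1 + 64)/B) = -2*(-264 + B)*(B + 65/B))
-X(299) = -(-130 - 2*299**2 + 528*299 + 34320/299) = -(-130 - 2*89401 + 157872 + 34320*(1/299)) = -(-130 - 178802 + 157872 + 2640/23) = -1*(-481740/23) = 481740/23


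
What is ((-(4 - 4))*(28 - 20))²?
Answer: 0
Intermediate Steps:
((-(4 - 4))*(28 - 20))² = (-1*0*8)² = (0*8)² = 0² = 0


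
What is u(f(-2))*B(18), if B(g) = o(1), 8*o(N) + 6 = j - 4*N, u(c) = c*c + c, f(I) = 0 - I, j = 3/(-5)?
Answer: -159/20 ≈ -7.9500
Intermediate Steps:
j = -⅗ (j = 3*(-⅕) = -⅗ ≈ -0.60000)
f(I) = -I
u(c) = c + c² (u(c) = c² + c = c + c²)
o(N) = -33/40 - N/2 (o(N) = -¾ + (-⅗ - 4*N)/8 = -¾ + (-3/40 - N/2) = -33/40 - N/2)
B(g) = -53/40 (B(g) = -33/40 - ½*1 = -33/40 - ½ = -53/40)
u(f(-2))*B(18) = ((-1*(-2))*(1 - 1*(-2)))*(-53/40) = (2*(1 + 2))*(-53/40) = (2*3)*(-53/40) = 6*(-53/40) = -159/20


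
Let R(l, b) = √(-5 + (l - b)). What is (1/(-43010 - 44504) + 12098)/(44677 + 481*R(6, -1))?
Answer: 47301522263167/174640453614998 - 509256042451*√2/174640453614998 ≈ 0.26673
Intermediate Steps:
R(l, b) = √(-5 + l - b)
(1/(-43010 - 44504) + 12098)/(44677 + 481*R(6, -1)) = (1/(-43010 - 44504) + 12098)/(44677 + 481*√(-5 + 6 - 1*(-1))) = (1/(-87514) + 12098)/(44677 + 481*√(-5 + 6 + 1)) = (-1/87514 + 12098)/(44677 + 481*√2) = 1058744371/(87514*(44677 + 481*√2))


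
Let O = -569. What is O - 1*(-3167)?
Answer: 2598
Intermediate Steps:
O - 1*(-3167) = -569 - 1*(-3167) = -569 + 3167 = 2598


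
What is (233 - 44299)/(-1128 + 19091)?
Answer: -4006/1633 ≈ -2.4532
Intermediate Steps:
(233 - 44299)/(-1128 + 19091) = -44066/17963 = -44066*1/17963 = -4006/1633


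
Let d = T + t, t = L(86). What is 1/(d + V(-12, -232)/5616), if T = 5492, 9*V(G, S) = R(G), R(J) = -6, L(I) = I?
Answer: 8424/46989071 ≈ 0.00017928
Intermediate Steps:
V(G, S) = -⅔ (V(G, S) = (⅑)*(-6) = -⅔)
t = 86
d = 5578 (d = 5492 + 86 = 5578)
1/(d + V(-12, -232)/5616) = 1/(5578 - ⅔/5616) = 1/(5578 - ⅔*1/5616) = 1/(5578 - 1/8424) = 1/(46989071/8424) = 8424/46989071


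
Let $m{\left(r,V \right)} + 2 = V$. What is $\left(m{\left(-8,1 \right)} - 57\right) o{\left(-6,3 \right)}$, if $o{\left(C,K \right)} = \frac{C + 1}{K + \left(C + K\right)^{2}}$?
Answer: $\frac{145}{6} \approx 24.167$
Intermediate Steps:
$m{\left(r,V \right)} = -2 + V$
$o{\left(C,K \right)} = \frac{1 + C}{K + \left(C + K\right)^{2}}$
$\left(m{\left(-8,1 \right)} - 57\right) o{\left(-6,3 \right)} = \left(\left(-2 + 1\right) - 57\right) \frac{1 - 6}{3 + \left(-6 + 3\right)^{2}} = \left(-1 - 57\right) \frac{1}{3 + \left(-3\right)^{2}} \left(-5\right) = - 58 \frac{1}{3 + 9} \left(-5\right) = - 58 \cdot \frac{1}{12} \left(-5\right) = \left(-58\right) \left(- \frac{5}{12}\right) = \frac{145}{6}$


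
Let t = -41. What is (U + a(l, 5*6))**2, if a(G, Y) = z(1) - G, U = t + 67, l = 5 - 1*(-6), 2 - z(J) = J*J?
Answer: 256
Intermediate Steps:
z(J) = 2 - J**2 (z(J) = 2 - J*J = 2 - J**2)
l = 11 (l = 5 + 6 = 11)
U = 26 (U = -41 + 67 = 26)
a(G, Y) = 1 - G (a(G, Y) = (2 - 1*1**2) - G = (2 - 1*1) - G = (2 - 1) - G = 1 - G)
(U + a(l, 5*6))**2 = (26 + (1 - 1*11))**2 = (26 + (1 - 11))**2 = (26 - 10)**2 = 16**2 = 256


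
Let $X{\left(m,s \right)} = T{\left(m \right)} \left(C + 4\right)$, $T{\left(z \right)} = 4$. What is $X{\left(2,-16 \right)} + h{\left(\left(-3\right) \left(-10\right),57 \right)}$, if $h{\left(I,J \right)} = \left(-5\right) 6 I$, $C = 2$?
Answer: $-876$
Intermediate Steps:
$X{\left(m,s \right)} = 24$ ($X{\left(m,s \right)} = 4 \left(2 + 4\right) = 4 \cdot 6 = 24$)
$h{\left(I,J \right)} = - 30 I$
$X{\left(2,-16 \right)} + h{\left(\left(-3\right) \left(-10\right),57 \right)} = 24 - 30 \left(\left(-3\right) \left(-10\right)\right) = 24 - 900 = -876$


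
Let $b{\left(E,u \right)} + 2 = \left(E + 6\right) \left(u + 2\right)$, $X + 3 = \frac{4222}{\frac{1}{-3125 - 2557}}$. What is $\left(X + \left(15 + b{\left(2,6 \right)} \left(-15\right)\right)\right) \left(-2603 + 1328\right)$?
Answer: $30587660550$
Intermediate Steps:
$X = -23989407$ ($X = -3 + \frac{4222}{\frac{1}{-3125 - 2557}} = -3 + \frac{4222}{\frac{1}{-5682}} = -3 + \frac{4222}{- \frac{1}{5682}} = -3 + 4222 \left(-5682\right) = -3 - 23989404 = -23989407$)
$b{\left(E,u \right)} = -2 + \left(2 + u\right) \left(6 + E\right)$ ($b{\left(E,u \right)} = -2 + \left(E + 6\right) \left(u + 2\right) = -2 + \left(6 + E\right) \left(2 + u\right) = -2 + \left(2 + u\right) \left(6 + E\right)$)
$\left(X + \left(15 + b{\left(2,6 \right)} \left(-15\right)\right)\right) \left(-2603 + 1328\right) = \left(-23989407 + \left(15 + \left(10 + 2 \cdot 2 + 6 \cdot 6 + 2 \cdot 6\right) \left(-15\right)\right)\right) \left(-2603 + 1328\right) = \left(-23989407 + \left(15 + \left(10 + 4 + 36 + 12\right) \left(-15\right)\right)\right) \left(-1275\right) = \left(-23989407 + \left(15 + 62 \left(-15\right)\right)\right) \left(-1275\right) = \left(-23989407 + \left(15 - 930\right)\right) \left(-1275\right) = \left(-23989407 - 915\right) \left(-1275\right) = \left(-23990322\right) \left(-1275\right) = 30587660550$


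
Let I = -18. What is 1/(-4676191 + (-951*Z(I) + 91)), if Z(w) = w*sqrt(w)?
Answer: -389675/1822598806386 - 2853*I*sqrt(2)/1215065870924 ≈ -2.138e-7 - 3.3206e-9*I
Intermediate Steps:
Z(w) = w**(3/2)
1/(-4676191 + (-951*Z(I) + 91)) = 1/(-4676191 + (-(-51354)*I*sqrt(2) + 91)) = 1/(-4676191 + (51354*I*sqrt(2) + 91)) = 1/(-4676191 + (91 + 51354*I*sqrt(2))) = 1/(-4676100 + 51354*I*sqrt(2))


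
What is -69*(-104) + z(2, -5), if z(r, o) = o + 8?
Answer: 7179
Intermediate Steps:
z(r, o) = 8 + o
-69*(-104) + z(2, -5) = -69*(-104) + (8 - 5) = 7176 + 3 = 7179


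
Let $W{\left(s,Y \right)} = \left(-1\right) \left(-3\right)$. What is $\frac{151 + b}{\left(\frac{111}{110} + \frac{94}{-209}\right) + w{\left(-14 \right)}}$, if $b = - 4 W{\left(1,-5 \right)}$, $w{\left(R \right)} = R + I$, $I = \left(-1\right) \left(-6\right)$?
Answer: $- \frac{290510}{15551} \approx -18.681$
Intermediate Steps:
$I = 6$
$W{\left(s,Y \right)} = 3$
$w{\left(R \right)} = 6 + R$ ($w{\left(R \right)} = R + 6 = 6 + R$)
$b = -12$ ($b = \left(-4\right) 3 = -12$)
$\frac{151 + b}{\left(\frac{111}{110} + \frac{94}{-209}\right) + w{\left(-14 \right)}} = \frac{151 - 12}{\left(\frac{111}{110} + \frac{94}{-209}\right) + \left(6 - 14\right)} = \frac{139}{\left(111 \cdot \frac{1}{110} + 94 \left(- \frac{1}{209}\right)\right) - 8} = \frac{139}{\left(\frac{111}{110} - \frac{94}{209}\right) - 8} = \frac{139}{\frac{1169}{2090} - 8} = \frac{139}{- \frac{15551}{2090}} = 139 \left(- \frac{2090}{15551}\right) = - \frac{290510}{15551}$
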